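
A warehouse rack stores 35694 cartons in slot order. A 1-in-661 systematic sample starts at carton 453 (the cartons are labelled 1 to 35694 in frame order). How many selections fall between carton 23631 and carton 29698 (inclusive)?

9

k = 661
First selection ≥ 23631: 453 + ⌈(23631−453)/661⌉·661 = 453 + 36×661 = 24249
Last selection ≤ 29698: 453 + ⌊(29698−453)/661⌋·661 = 453 + 44×661 = 29537
Count = 44 − 36 + 1 = 9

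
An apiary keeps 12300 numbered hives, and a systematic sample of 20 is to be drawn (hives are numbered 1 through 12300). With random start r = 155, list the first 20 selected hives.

155, 770, 1385, 2000, 2615, 3230, 3845, 4460, 5075, 5690, 6305, 6920, 7535, 8150, 8765, 9380, 9995, 10610, 11225, 11840

k = N/n = 12300/20 = 615
hive 1: 155
hive 2: 155 + 615 = 770
hive 3: 770 + 615 = 1385
hive 4: 1385 + 615 = 2000
hive 5: 2000 + 615 = 2615
hive 6: 2615 + 615 = 3230
hive 7: 3230 + 615 = 3845
hive 8: 3845 + 615 = 4460
hive 9: 4460 + 615 = 5075
hive 10: 5075 + 615 = 5690
hive 11: 5690 + 615 = 6305
hive 12: 6305 + 615 = 6920
hive 13: 6920 + 615 = 7535
hive 14: 7535 + 615 = 8150
hive 15: 8150 + 615 = 8765
hive 16: 8765 + 615 = 9380
hive 17: 9380 + 615 = 9995
hive 18: 9995 + 615 = 10610
hive 19: 10610 + 615 = 11225
hive 20: 11225 + 615 = 11840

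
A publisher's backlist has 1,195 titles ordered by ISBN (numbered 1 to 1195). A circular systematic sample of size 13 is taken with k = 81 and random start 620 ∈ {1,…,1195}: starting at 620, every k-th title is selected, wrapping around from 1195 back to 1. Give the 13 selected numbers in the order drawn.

620, 701, 782, 863, 944, 1025, 1106, 1187, 73, 154, 235, 316, 397

Selection 1: 620
Selection 2: 620 + 81 = 701
Selection 3: 701 + 81 = 782
Selection 4: 782 + 81 = 863
Selection 5: 863 + 81 = 944
Selection 6: 944 + 81 = 1025
Selection 7: 1025 + 81 = 1106
Selection 8: 1106 + 81 = 1187
Selection 9: 1187 + 81 = 1268 → 1268 − 1195 = 73
Selection 10: 73 + 81 = 154
Selection 11: 154 + 81 = 235
Selection 12: 235 + 81 = 316
Selection 13: 316 + 81 = 397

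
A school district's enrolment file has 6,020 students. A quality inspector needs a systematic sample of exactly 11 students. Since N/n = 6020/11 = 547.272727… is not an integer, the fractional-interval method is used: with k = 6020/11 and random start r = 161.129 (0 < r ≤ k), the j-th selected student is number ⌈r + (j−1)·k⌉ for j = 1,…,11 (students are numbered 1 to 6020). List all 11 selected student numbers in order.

j=1: r + 0k = 161.129 → ⌈·⌉ = 162
j=2: r + 1k = 708.401727… → ⌈·⌉ = 709
j=3: r + 2k = 1255.674454… → ⌈·⌉ = 1256
j=4: r + 3k = 1802.947181… → ⌈·⌉ = 1803
j=5: r + 4k = 2350.219909… → ⌈·⌉ = 2351
j=6: r + 5k = 2897.492636… → ⌈·⌉ = 2898
j=7: r + 6k = 3444.765363… → ⌈·⌉ = 3445
j=8: r + 7k = 3992.038090… → ⌈·⌉ = 3993
j=9: r + 8k = 4539.310818… → ⌈·⌉ = 4540
j=10: r + 9k = 5086.583545… → ⌈·⌉ = 5087
j=11: r + 10k = 5633.856272… → ⌈·⌉ = 5634

162, 709, 1256, 1803, 2351, 2898, 3445, 3993, 4540, 5087, 5634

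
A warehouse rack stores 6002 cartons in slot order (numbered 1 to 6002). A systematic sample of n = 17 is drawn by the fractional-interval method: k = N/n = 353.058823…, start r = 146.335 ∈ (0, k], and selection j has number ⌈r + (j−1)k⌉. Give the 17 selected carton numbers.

147, 500, 853, 1206, 1559, 1912, 2265, 2618, 2971, 3324, 3677, 4030, 4384, 4737, 5090, 5443, 5796

j=1: r + 0k = 146.335 → ⌈·⌉ = 147
j=2: r + 1k = 499.393823… → ⌈·⌉ = 500
j=3: r + 2k = 852.452647… → ⌈·⌉ = 853
j=4: r + 3k = 1205.511470… → ⌈·⌉ = 1206
j=5: r + 4k = 1558.570294… → ⌈·⌉ = 1559
j=6: r + 5k = 1911.629117… → ⌈·⌉ = 1912
j=7: r + 6k = 2264.687941… → ⌈·⌉ = 2265
j=8: r + 7k = 2617.746764… → ⌈·⌉ = 2618
j=9: r + 8k = 2970.805588… → ⌈·⌉ = 2971
j=10: r + 9k = 3323.864411… → ⌈·⌉ = 3324
j=11: r + 10k = 3676.923235… → ⌈·⌉ = 3677
j=12: r + 11k = 4029.982058… → ⌈·⌉ = 4030
j=13: r + 12k = 4383.040882… → ⌈·⌉ = 4384
j=14: r + 13k = 4736.099705… → ⌈·⌉ = 4737
j=15: r + 14k = 5089.158529… → ⌈·⌉ = 5090
j=16: r + 15k = 5442.217352… → ⌈·⌉ = 5443
j=17: r + 16k = 5795.276176… → ⌈·⌉ = 5796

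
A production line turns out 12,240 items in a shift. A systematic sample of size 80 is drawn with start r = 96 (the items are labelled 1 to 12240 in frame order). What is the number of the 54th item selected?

k = 12240/80 = 153
54th selection = r + (54−1)·k = 96 + 53×153 = 96 + 8109 = 8205

8205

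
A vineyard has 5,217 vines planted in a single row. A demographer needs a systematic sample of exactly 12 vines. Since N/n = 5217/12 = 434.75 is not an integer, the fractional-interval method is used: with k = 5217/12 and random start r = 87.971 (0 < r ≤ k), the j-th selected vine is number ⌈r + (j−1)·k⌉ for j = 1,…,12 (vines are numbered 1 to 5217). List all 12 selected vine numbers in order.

j=1: r + 0k = 87.971 → ⌈·⌉ = 88
j=2: r + 1k = 522.721 → ⌈·⌉ = 523
j=3: r + 2k = 957.471 → ⌈·⌉ = 958
j=4: r + 3k = 1392.221 → ⌈·⌉ = 1393
j=5: r + 4k = 1826.971 → ⌈·⌉ = 1827
j=6: r + 5k = 2261.721 → ⌈·⌉ = 2262
j=7: r + 6k = 2696.471 → ⌈·⌉ = 2697
j=8: r + 7k = 3131.221 → ⌈·⌉ = 3132
j=9: r + 8k = 3565.971 → ⌈·⌉ = 3566
j=10: r + 9k = 4000.721 → ⌈·⌉ = 4001
j=11: r + 10k = 4435.471 → ⌈·⌉ = 4436
j=12: r + 11k = 4870.221 → ⌈·⌉ = 4871

88, 523, 958, 1393, 1827, 2262, 2697, 3132, 3566, 4001, 4436, 4871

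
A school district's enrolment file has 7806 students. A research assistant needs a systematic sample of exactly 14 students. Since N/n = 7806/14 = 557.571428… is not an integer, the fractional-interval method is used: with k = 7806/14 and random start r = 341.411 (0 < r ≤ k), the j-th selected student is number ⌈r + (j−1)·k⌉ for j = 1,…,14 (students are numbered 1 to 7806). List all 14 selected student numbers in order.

j=1: r + 0k = 341.411 → ⌈·⌉ = 342
j=2: r + 1k = 898.982428… → ⌈·⌉ = 899
j=3: r + 2k = 1456.553857… → ⌈·⌉ = 1457
j=4: r + 3k = 2014.125285… → ⌈·⌉ = 2015
j=5: r + 4k = 2571.696714… → ⌈·⌉ = 2572
j=6: r + 5k = 3129.268142… → ⌈·⌉ = 3130
j=7: r + 6k = 3686.839571… → ⌈·⌉ = 3687
j=8: r + 7k = 4244.411 → ⌈·⌉ = 4245
j=9: r + 8k = 4801.982428… → ⌈·⌉ = 4802
j=10: r + 9k = 5359.553857… → ⌈·⌉ = 5360
j=11: r + 10k = 5917.125285… → ⌈·⌉ = 5918
j=12: r + 11k = 6474.696714… → ⌈·⌉ = 6475
j=13: r + 12k = 7032.268142… → ⌈·⌉ = 7033
j=14: r + 13k = 7589.839571… → ⌈·⌉ = 7590

342, 899, 1457, 2015, 2572, 3130, 3687, 4245, 4802, 5360, 5918, 6475, 7033, 7590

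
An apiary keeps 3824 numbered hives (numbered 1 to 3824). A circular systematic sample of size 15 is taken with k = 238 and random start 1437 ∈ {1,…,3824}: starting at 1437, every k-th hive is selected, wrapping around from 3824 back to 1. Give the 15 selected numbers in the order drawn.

1437, 1675, 1913, 2151, 2389, 2627, 2865, 3103, 3341, 3579, 3817, 231, 469, 707, 945

Selection 1: 1437
Selection 2: 1437 + 238 = 1675
Selection 3: 1675 + 238 = 1913
Selection 4: 1913 + 238 = 2151
Selection 5: 2151 + 238 = 2389
Selection 6: 2389 + 238 = 2627
Selection 7: 2627 + 238 = 2865
Selection 8: 2865 + 238 = 3103
Selection 9: 3103 + 238 = 3341
Selection 10: 3341 + 238 = 3579
Selection 11: 3579 + 238 = 3817
Selection 12: 3817 + 238 = 4055 → 4055 − 3824 = 231
Selection 13: 231 + 238 = 469
Selection 14: 469 + 238 = 707
Selection 15: 707 + 238 = 945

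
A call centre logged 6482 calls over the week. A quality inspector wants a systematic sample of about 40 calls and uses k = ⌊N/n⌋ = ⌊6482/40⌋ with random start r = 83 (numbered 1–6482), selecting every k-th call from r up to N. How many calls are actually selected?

k = ⌊6482/40⌋ = 162
Achieved size = ⌊(6482 − 83)/162⌋ + 1 = ⌊6399/162⌋ + 1 = 39 + 1 = 40
(last selection: 83 + 39×162 = 6401 ≤ 6482; next would be 6563 > 6482)

40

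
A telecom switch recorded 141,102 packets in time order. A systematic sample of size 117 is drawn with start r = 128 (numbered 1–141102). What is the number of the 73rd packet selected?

86960

k = 141102/117 = 1206
73rd selection = r + (73−1)·k = 128 + 72×1206 = 128 + 86832 = 86960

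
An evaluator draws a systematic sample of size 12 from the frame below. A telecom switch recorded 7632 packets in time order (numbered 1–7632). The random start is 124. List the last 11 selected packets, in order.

k = N/n = 7632/12 = 636
2nd selection = 124 + 1×636 = 760
3rd: 760 + 636 = 1396
4th: 1396 + 636 = 2032
5th: 2032 + 636 = 2668
6th: 2668 + 636 = 3304
7th: 3304 + 636 = 3940
8th: 3940 + 636 = 4576
9th: 4576 + 636 = 5212
10th: 5212 + 636 = 5848
11th: 5848 + 636 = 6484
12th: 6484 + 636 = 7120

760, 1396, 2032, 2668, 3304, 3940, 4576, 5212, 5848, 6484, 7120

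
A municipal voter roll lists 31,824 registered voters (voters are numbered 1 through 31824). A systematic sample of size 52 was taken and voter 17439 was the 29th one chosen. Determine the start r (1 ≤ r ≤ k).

k = 31824/52 = 612
r = 17439 − (29−1)×612 = 17439 − 17136 = 303

303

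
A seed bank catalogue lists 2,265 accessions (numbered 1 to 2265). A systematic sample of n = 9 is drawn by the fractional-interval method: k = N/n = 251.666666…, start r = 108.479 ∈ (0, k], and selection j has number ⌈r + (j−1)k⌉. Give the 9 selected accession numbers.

j=1: r + 0k = 108.479 → ⌈·⌉ = 109
j=2: r + 1k = 360.145666… → ⌈·⌉ = 361
j=3: r + 2k = 611.812333… → ⌈·⌉ = 612
j=4: r + 3k = 863.479 → ⌈·⌉ = 864
j=5: r + 4k = 1115.145666… → ⌈·⌉ = 1116
j=6: r + 5k = 1366.812333… → ⌈·⌉ = 1367
j=7: r + 6k = 1618.479 → ⌈·⌉ = 1619
j=8: r + 7k = 1870.145666… → ⌈·⌉ = 1871
j=9: r + 8k = 2121.812333… → ⌈·⌉ = 2122

109, 361, 612, 864, 1116, 1367, 1619, 1871, 2122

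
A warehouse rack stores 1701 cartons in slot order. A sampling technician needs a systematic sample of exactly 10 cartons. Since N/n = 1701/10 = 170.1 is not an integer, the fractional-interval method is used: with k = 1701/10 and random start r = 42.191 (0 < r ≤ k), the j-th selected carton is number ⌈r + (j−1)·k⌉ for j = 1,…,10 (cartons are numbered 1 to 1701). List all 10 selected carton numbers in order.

43, 213, 383, 553, 723, 893, 1063, 1233, 1403, 1574

j=1: r + 0k = 42.191 → ⌈·⌉ = 43
j=2: r + 1k = 212.291 → ⌈·⌉ = 213
j=3: r + 2k = 382.391 → ⌈·⌉ = 383
j=4: r + 3k = 552.491 → ⌈·⌉ = 553
j=5: r + 4k = 722.591 → ⌈·⌉ = 723
j=6: r + 5k = 892.691 → ⌈·⌉ = 893
j=7: r + 6k = 1062.791 → ⌈·⌉ = 1063
j=8: r + 7k = 1232.891 → ⌈·⌉ = 1233
j=9: r + 8k = 1402.991 → ⌈·⌉ = 1403
j=10: r + 9k = 1573.091 → ⌈·⌉ = 1574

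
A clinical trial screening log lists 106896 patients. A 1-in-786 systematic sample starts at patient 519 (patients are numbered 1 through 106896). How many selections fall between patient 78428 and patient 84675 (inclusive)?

k = 786
First selection ≥ 78428: 519 + ⌈(78428−519)/786⌉·786 = 519 + 100×786 = 79119
Last selection ≤ 84675: 519 + ⌊(84675−519)/786⌋·786 = 519 + 107×786 = 84621
Count = 107 − 100 + 1 = 8

8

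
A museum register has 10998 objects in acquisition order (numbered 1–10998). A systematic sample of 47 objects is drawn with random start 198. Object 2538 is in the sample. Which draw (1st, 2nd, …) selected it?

k = 10998/47 = 234
position = (2538 − 198)/234 + 1 = 2340/234 + 1 = 10 + 1 = 11

11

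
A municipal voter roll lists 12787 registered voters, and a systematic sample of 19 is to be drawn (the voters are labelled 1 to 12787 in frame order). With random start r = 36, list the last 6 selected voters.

k = N/n = 12787/19 = 673
14th selection = 36 + 13×673 = 8785
15th: 8785 + 673 = 9458
16th: 9458 + 673 = 10131
17th: 10131 + 673 = 10804
18th: 10804 + 673 = 11477
19th: 11477 + 673 = 12150

8785, 9458, 10131, 10804, 11477, 12150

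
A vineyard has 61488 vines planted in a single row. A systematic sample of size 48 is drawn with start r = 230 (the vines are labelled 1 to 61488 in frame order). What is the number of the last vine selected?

k = 61488/48 = 1281
48th selection = r + (48−1)·k = 230 + 47×1281 = 230 + 60207 = 60437

60437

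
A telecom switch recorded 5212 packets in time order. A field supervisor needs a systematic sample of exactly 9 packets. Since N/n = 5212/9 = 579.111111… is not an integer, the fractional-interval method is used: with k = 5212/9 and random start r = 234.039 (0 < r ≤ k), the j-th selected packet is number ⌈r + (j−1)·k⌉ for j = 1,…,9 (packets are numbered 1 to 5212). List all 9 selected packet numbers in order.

j=1: r + 0k = 234.039 → ⌈·⌉ = 235
j=2: r + 1k = 813.150111… → ⌈·⌉ = 814
j=3: r + 2k = 1392.261222… → ⌈·⌉ = 1393
j=4: r + 3k = 1971.372333… → ⌈·⌉ = 1972
j=5: r + 4k = 2550.483444… → ⌈·⌉ = 2551
j=6: r + 5k = 3129.594555… → ⌈·⌉ = 3130
j=7: r + 6k = 3708.705666… → ⌈·⌉ = 3709
j=8: r + 7k = 4287.816777… → ⌈·⌉ = 4288
j=9: r + 8k = 4866.927888… → ⌈·⌉ = 4867

235, 814, 1393, 1972, 2551, 3130, 3709, 4288, 4867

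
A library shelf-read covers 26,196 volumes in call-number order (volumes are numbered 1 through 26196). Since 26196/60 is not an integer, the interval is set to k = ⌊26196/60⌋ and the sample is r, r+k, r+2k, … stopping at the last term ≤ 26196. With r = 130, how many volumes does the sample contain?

k = ⌊26196/60⌋ = 436
Achieved size = ⌊(26196 − 130)/436⌋ + 1 = ⌊26066/436⌋ + 1 = 59 + 1 = 60
(last selection: 130 + 59×436 = 25854 ≤ 26196; next would be 26290 > 26196)

60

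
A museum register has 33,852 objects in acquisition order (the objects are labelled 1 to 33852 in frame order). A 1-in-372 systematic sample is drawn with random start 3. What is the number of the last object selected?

33483

k = 372
91st selection = r + (91−1)·k = 3 + 90×372 = 3 + 33480 = 33483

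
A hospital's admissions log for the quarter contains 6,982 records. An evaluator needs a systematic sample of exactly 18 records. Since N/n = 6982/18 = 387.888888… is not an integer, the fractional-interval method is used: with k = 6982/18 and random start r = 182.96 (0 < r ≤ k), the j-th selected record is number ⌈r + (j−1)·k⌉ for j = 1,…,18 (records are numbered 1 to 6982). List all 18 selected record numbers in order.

j=1: r + 0k = 182.96 → ⌈·⌉ = 183
j=2: r + 1k = 570.848888… → ⌈·⌉ = 571
j=3: r + 2k = 958.737777… → ⌈·⌉ = 959
j=4: r + 3k = 1346.626666… → ⌈·⌉ = 1347
j=5: r + 4k = 1734.515555… → ⌈·⌉ = 1735
j=6: r + 5k = 2122.404444… → ⌈·⌉ = 2123
j=7: r + 6k = 2510.293333… → ⌈·⌉ = 2511
j=8: r + 7k = 2898.182222… → ⌈·⌉ = 2899
j=9: r + 8k = 3286.071111… → ⌈·⌉ = 3287
j=10: r + 9k = 3673.96 → ⌈·⌉ = 3674
j=11: r + 10k = 4061.848888… → ⌈·⌉ = 4062
j=12: r + 11k = 4449.737777… → ⌈·⌉ = 4450
j=13: r + 12k = 4837.626666… → ⌈·⌉ = 4838
j=14: r + 13k = 5225.515555… → ⌈·⌉ = 5226
j=15: r + 14k = 5613.404444… → ⌈·⌉ = 5614
j=16: r + 15k = 6001.293333… → ⌈·⌉ = 6002
j=17: r + 16k = 6389.182222… → ⌈·⌉ = 6390
j=18: r + 17k = 6777.071111… → ⌈·⌉ = 6778

183, 571, 959, 1347, 1735, 2123, 2511, 2899, 3287, 3674, 4062, 4450, 4838, 5226, 5614, 6002, 6390, 6778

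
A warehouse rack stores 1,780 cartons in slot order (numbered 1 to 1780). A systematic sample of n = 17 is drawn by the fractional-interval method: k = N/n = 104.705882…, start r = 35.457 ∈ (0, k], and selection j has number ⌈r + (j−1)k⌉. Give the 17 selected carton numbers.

j=1: r + 0k = 35.457 → ⌈·⌉ = 36
j=2: r + 1k = 140.162882… → ⌈·⌉ = 141
j=3: r + 2k = 244.868764… → ⌈·⌉ = 245
j=4: r + 3k = 349.574647… → ⌈·⌉ = 350
j=5: r + 4k = 454.280529… → ⌈·⌉ = 455
j=6: r + 5k = 558.986411… → ⌈·⌉ = 559
j=7: r + 6k = 663.692294… → ⌈·⌉ = 664
j=8: r + 7k = 768.398176… → ⌈·⌉ = 769
j=9: r + 8k = 873.104058… → ⌈·⌉ = 874
j=10: r + 9k = 977.809941… → ⌈·⌉ = 978
j=11: r + 10k = 1082.515823… → ⌈·⌉ = 1083
j=12: r + 11k = 1187.221705… → ⌈·⌉ = 1188
j=13: r + 12k = 1291.927588… → ⌈·⌉ = 1292
j=14: r + 13k = 1396.633470… → ⌈·⌉ = 1397
j=15: r + 14k = 1501.339352… → ⌈·⌉ = 1502
j=16: r + 15k = 1606.045235… → ⌈·⌉ = 1607
j=17: r + 16k = 1710.751117… → ⌈·⌉ = 1711

36, 141, 245, 350, 455, 559, 664, 769, 874, 978, 1083, 1188, 1292, 1397, 1502, 1607, 1711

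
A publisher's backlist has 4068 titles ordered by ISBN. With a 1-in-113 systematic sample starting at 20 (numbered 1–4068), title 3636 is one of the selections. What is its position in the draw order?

k = 113
position = (3636 − 20)/113 + 1 = 3616/113 + 1 = 32 + 1 = 33

33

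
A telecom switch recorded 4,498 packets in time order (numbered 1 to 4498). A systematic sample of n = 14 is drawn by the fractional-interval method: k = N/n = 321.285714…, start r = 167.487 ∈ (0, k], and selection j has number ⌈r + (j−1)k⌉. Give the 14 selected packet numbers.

168, 489, 811, 1132, 1453, 1774, 2096, 2417, 2738, 3060, 3381, 3702, 4023, 4345

j=1: r + 0k = 167.487 → ⌈·⌉ = 168
j=2: r + 1k = 488.772714… → ⌈·⌉ = 489
j=3: r + 2k = 810.058428… → ⌈·⌉ = 811
j=4: r + 3k = 1131.344142… → ⌈·⌉ = 1132
j=5: r + 4k = 1452.629857… → ⌈·⌉ = 1453
j=6: r + 5k = 1773.915571… → ⌈·⌉ = 1774
j=7: r + 6k = 2095.201285… → ⌈·⌉ = 2096
j=8: r + 7k = 2416.487 → ⌈·⌉ = 2417
j=9: r + 8k = 2737.772714… → ⌈·⌉ = 2738
j=10: r + 9k = 3059.058428… → ⌈·⌉ = 3060
j=11: r + 10k = 3380.344142… → ⌈·⌉ = 3381
j=12: r + 11k = 3701.629857… → ⌈·⌉ = 3702
j=13: r + 12k = 4022.915571… → ⌈·⌉ = 4023
j=14: r + 13k = 4344.201285… → ⌈·⌉ = 4345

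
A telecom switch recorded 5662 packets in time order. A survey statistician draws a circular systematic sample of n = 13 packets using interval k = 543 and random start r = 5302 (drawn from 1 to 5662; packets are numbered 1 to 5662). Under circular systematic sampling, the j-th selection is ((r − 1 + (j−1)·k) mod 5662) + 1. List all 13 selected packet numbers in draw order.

5302, 183, 726, 1269, 1812, 2355, 2898, 3441, 3984, 4527, 5070, 5613, 494

Selection 1: 5302
Selection 2: 5302 + 543 = 5845 → 5845 − 5662 = 183
Selection 3: 183 + 543 = 726
Selection 4: 726 + 543 = 1269
Selection 5: 1269 + 543 = 1812
Selection 6: 1812 + 543 = 2355
Selection 7: 2355 + 543 = 2898
Selection 8: 2898 + 543 = 3441
Selection 9: 3441 + 543 = 3984
Selection 10: 3984 + 543 = 4527
Selection 11: 4527 + 543 = 5070
Selection 12: 5070 + 543 = 5613
Selection 13: 5613 + 543 = 6156 → 6156 − 5662 = 494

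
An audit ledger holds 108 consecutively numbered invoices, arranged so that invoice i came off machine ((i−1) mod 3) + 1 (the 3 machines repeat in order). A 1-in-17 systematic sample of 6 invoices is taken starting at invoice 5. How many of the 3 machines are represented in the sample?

3

Consecutive selections differ by k = 17, so their machine numbers differ by 17 mod 3 = 2.
gcd(17, 3) = 1, so the sample visits 3/1 = 3 distinct residues mod 3.
Start 5 is machine 2; the machines hit are 1, 2, 3.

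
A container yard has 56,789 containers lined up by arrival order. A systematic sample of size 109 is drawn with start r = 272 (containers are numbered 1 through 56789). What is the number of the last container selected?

56540

k = 56789/109 = 521
109th selection = r + (109−1)·k = 272 + 108×521 = 272 + 56268 = 56540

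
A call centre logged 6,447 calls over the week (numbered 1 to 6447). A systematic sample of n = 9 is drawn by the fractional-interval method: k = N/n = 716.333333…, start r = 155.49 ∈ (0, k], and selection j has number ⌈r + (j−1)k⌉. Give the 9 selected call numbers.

j=1: r + 0k = 155.49 → ⌈·⌉ = 156
j=2: r + 1k = 871.823333… → ⌈·⌉ = 872
j=3: r + 2k = 1588.156666… → ⌈·⌉ = 1589
j=4: r + 3k = 2304.49 → ⌈·⌉ = 2305
j=5: r + 4k = 3020.823333… → ⌈·⌉ = 3021
j=6: r + 5k = 3737.156666… → ⌈·⌉ = 3738
j=7: r + 6k = 4453.49 → ⌈·⌉ = 4454
j=8: r + 7k = 5169.823333… → ⌈·⌉ = 5170
j=9: r + 8k = 5886.156666… → ⌈·⌉ = 5887

156, 872, 1589, 2305, 3021, 3738, 4454, 5170, 5887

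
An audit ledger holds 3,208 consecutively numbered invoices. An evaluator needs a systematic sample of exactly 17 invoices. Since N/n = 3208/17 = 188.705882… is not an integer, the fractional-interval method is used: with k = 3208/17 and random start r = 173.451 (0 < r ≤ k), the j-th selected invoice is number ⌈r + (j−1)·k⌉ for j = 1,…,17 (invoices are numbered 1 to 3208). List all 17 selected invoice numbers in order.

j=1: r + 0k = 173.451 → ⌈·⌉ = 174
j=2: r + 1k = 362.156882… → ⌈·⌉ = 363
j=3: r + 2k = 550.862764… → ⌈·⌉ = 551
j=4: r + 3k = 739.568647… → ⌈·⌉ = 740
j=5: r + 4k = 928.274529… → ⌈·⌉ = 929
j=6: r + 5k = 1116.980411… → ⌈·⌉ = 1117
j=7: r + 6k = 1305.686294… → ⌈·⌉ = 1306
j=8: r + 7k = 1494.392176… → ⌈·⌉ = 1495
j=9: r + 8k = 1683.098058… → ⌈·⌉ = 1684
j=10: r + 9k = 1871.803941… → ⌈·⌉ = 1872
j=11: r + 10k = 2060.509823… → ⌈·⌉ = 2061
j=12: r + 11k = 2249.215705… → ⌈·⌉ = 2250
j=13: r + 12k = 2437.921588… → ⌈·⌉ = 2438
j=14: r + 13k = 2626.627470… → ⌈·⌉ = 2627
j=15: r + 14k = 2815.333352… → ⌈·⌉ = 2816
j=16: r + 15k = 3004.039235… → ⌈·⌉ = 3005
j=17: r + 16k = 3192.745117… → ⌈·⌉ = 3193

174, 363, 551, 740, 929, 1117, 1306, 1495, 1684, 1872, 2061, 2250, 2438, 2627, 2816, 3005, 3193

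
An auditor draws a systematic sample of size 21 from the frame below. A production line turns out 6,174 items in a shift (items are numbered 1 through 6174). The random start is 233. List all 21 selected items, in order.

k = N/n = 6174/21 = 294
item 1: 233
item 2: 233 + 294 = 527
item 3: 527 + 294 = 821
item 4: 821 + 294 = 1115
item 5: 1115 + 294 = 1409
item 6: 1409 + 294 = 1703
item 7: 1703 + 294 = 1997
item 8: 1997 + 294 = 2291
item 9: 2291 + 294 = 2585
item 10: 2585 + 294 = 2879
item 11: 2879 + 294 = 3173
item 12: 3173 + 294 = 3467
item 13: 3467 + 294 = 3761
item 14: 3761 + 294 = 4055
item 15: 4055 + 294 = 4349
item 16: 4349 + 294 = 4643
item 17: 4643 + 294 = 4937
item 18: 4937 + 294 = 5231
item 19: 5231 + 294 = 5525
item 20: 5525 + 294 = 5819
item 21: 5819 + 294 = 6113

233, 527, 821, 1115, 1409, 1703, 1997, 2291, 2585, 2879, 3173, 3467, 3761, 4055, 4349, 4643, 4937, 5231, 5525, 5819, 6113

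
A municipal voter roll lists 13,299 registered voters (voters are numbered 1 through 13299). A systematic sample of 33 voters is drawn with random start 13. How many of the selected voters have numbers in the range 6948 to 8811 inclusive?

k = 13299/33 = 403
First selection ≥ 6948: 13 + ⌈(6948−13)/403⌉·403 = 13 + 18×403 = 7267
Last selection ≤ 8811: 13 + ⌊(8811−13)/403⌋·403 = 13 + 21×403 = 8476
Count = 21 − 18 + 1 = 4

4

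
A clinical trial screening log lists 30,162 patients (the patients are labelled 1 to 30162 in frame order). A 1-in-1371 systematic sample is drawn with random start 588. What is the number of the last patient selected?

k = 1371
22nd selection = r + (22−1)·k = 588 + 21×1371 = 588 + 28791 = 29379

29379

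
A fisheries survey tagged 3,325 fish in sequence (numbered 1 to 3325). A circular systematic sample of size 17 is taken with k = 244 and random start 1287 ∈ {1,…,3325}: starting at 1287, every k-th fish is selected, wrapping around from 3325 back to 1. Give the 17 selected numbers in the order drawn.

Selection 1: 1287
Selection 2: 1287 + 244 = 1531
Selection 3: 1531 + 244 = 1775
Selection 4: 1775 + 244 = 2019
Selection 5: 2019 + 244 = 2263
Selection 6: 2263 + 244 = 2507
Selection 7: 2507 + 244 = 2751
Selection 8: 2751 + 244 = 2995
Selection 9: 2995 + 244 = 3239
Selection 10: 3239 + 244 = 3483 → 3483 − 3325 = 158
Selection 11: 158 + 244 = 402
Selection 12: 402 + 244 = 646
Selection 13: 646 + 244 = 890
Selection 14: 890 + 244 = 1134
Selection 15: 1134 + 244 = 1378
Selection 16: 1378 + 244 = 1622
Selection 17: 1622 + 244 = 1866

1287, 1531, 1775, 2019, 2263, 2507, 2751, 2995, 3239, 158, 402, 646, 890, 1134, 1378, 1622, 1866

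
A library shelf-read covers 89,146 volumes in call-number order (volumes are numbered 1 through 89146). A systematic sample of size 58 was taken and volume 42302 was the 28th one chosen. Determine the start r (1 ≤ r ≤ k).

803

k = 89146/58 = 1537
r = 42302 − (28−1)×1537 = 42302 − 41499 = 803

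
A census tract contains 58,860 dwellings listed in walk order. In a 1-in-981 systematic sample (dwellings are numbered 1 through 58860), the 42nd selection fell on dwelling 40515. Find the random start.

k = 981
r = 40515 − (42−1)×981 = 40515 − 40221 = 294

294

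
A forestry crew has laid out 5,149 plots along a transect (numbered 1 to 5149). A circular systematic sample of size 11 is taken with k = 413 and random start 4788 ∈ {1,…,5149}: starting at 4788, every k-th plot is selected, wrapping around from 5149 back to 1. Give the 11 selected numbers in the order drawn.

Selection 1: 4788
Selection 2: 4788 + 413 = 5201 → 5201 − 5149 = 52
Selection 3: 52 + 413 = 465
Selection 4: 465 + 413 = 878
Selection 5: 878 + 413 = 1291
Selection 6: 1291 + 413 = 1704
Selection 7: 1704 + 413 = 2117
Selection 8: 2117 + 413 = 2530
Selection 9: 2530 + 413 = 2943
Selection 10: 2943 + 413 = 3356
Selection 11: 3356 + 413 = 3769

4788, 52, 465, 878, 1291, 1704, 2117, 2530, 2943, 3356, 3769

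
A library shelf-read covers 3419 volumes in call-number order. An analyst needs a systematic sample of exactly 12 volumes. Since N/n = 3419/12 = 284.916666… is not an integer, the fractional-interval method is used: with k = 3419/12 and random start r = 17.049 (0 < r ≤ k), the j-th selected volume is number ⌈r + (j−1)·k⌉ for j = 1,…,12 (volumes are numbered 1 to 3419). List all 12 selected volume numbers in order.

j=1: r + 0k = 17.049 → ⌈·⌉ = 18
j=2: r + 1k = 301.965666… → ⌈·⌉ = 302
j=3: r + 2k = 586.882333… → ⌈·⌉ = 587
j=4: r + 3k = 871.799 → ⌈·⌉ = 872
j=5: r + 4k = 1156.715666… → ⌈·⌉ = 1157
j=6: r + 5k = 1441.632333… → ⌈·⌉ = 1442
j=7: r + 6k = 1726.549 → ⌈·⌉ = 1727
j=8: r + 7k = 2011.465666… → ⌈·⌉ = 2012
j=9: r + 8k = 2296.382333… → ⌈·⌉ = 2297
j=10: r + 9k = 2581.299 → ⌈·⌉ = 2582
j=11: r + 10k = 2866.215666… → ⌈·⌉ = 2867
j=12: r + 11k = 3151.132333… → ⌈·⌉ = 3152

18, 302, 587, 872, 1157, 1442, 1727, 2012, 2297, 2582, 2867, 3152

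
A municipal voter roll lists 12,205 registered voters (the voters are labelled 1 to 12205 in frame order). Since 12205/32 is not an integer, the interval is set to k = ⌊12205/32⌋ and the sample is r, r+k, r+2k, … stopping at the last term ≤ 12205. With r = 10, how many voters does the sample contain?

k = ⌊12205/32⌋ = 381
Achieved size = ⌊(12205 − 10)/381⌋ + 1 = ⌊12195/381⌋ + 1 = 32 + 1 = 33
(last selection: 10 + 32×381 = 12202 ≤ 12205; next would be 12583 > 12205)

33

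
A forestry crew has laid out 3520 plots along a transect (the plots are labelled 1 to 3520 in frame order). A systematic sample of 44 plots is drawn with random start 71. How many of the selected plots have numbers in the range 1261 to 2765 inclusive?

19

k = 3520/44 = 80
First selection ≥ 1261: 71 + ⌈(1261−71)/80⌉·80 = 71 + 15×80 = 1271
Last selection ≤ 2765: 71 + ⌊(2765−71)/80⌋·80 = 71 + 33×80 = 2711
Count = 33 − 15 + 1 = 19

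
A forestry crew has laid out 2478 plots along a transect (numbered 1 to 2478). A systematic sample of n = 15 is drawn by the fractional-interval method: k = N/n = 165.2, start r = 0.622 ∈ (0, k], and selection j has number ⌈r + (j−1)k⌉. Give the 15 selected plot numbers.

j=1: r + 0k = 0.622 → ⌈·⌉ = 1
j=2: r + 1k = 165.822 → ⌈·⌉ = 166
j=3: r + 2k = 331.022 → ⌈·⌉ = 332
j=4: r + 3k = 496.222 → ⌈·⌉ = 497
j=5: r + 4k = 661.422 → ⌈·⌉ = 662
j=6: r + 5k = 826.622 → ⌈·⌉ = 827
j=7: r + 6k = 991.822 → ⌈·⌉ = 992
j=8: r + 7k = 1157.022 → ⌈·⌉ = 1158
j=9: r + 8k = 1322.222 → ⌈·⌉ = 1323
j=10: r + 9k = 1487.422 → ⌈·⌉ = 1488
j=11: r + 10k = 1652.622 → ⌈·⌉ = 1653
j=12: r + 11k = 1817.822 → ⌈·⌉ = 1818
j=13: r + 12k = 1983.022 → ⌈·⌉ = 1984
j=14: r + 13k = 2148.222 → ⌈·⌉ = 2149
j=15: r + 14k = 2313.422 → ⌈·⌉ = 2314

1, 166, 332, 497, 662, 827, 992, 1158, 1323, 1488, 1653, 1818, 1984, 2149, 2314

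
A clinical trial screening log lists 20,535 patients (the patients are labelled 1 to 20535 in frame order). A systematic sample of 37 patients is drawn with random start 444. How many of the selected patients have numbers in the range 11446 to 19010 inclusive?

14

k = 20535/37 = 555
First selection ≥ 11446: 444 + ⌈(11446−444)/555⌉·555 = 444 + 20×555 = 11544
Last selection ≤ 19010: 444 + ⌊(19010−444)/555⌋·555 = 444 + 33×555 = 18759
Count = 33 − 20 + 1 = 14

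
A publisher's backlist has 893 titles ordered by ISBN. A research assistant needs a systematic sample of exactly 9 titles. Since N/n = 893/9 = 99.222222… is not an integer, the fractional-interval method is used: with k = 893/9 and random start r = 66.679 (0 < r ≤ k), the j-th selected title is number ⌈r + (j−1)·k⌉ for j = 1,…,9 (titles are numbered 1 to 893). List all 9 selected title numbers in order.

67, 166, 266, 365, 464, 563, 663, 762, 861

j=1: r + 0k = 66.679 → ⌈·⌉ = 67
j=2: r + 1k = 165.901222… → ⌈·⌉ = 166
j=3: r + 2k = 265.123444… → ⌈·⌉ = 266
j=4: r + 3k = 364.345666… → ⌈·⌉ = 365
j=5: r + 4k = 463.567888… → ⌈·⌉ = 464
j=6: r + 5k = 562.790111… → ⌈·⌉ = 563
j=7: r + 6k = 662.012333… → ⌈·⌉ = 663
j=8: r + 7k = 761.234555… → ⌈·⌉ = 762
j=9: r + 8k = 860.456777… → ⌈·⌉ = 861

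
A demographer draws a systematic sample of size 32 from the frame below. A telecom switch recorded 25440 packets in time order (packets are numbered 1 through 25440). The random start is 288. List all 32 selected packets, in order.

288, 1083, 1878, 2673, 3468, 4263, 5058, 5853, 6648, 7443, 8238, 9033, 9828, 10623, 11418, 12213, 13008, 13803, 14598, 15393, 16188, 16983, 17778, 18573, 19368, 20163, 20958, 21753, 22548, 23343, 24138, 24933

k = N/n = 25440/32 = 795
packet 1: 288
packet 2: 288 + 795 = 1083
packet 3: 1083 + 795 = 1878
packet 4: 1878 + 795 = 2673
packet 5: 2673 + 795 = 3468
packet 6: 3468 + 795 = 4263
packet 7: 4263 + 795 = 5058
packet 8: 5058 + 795 = 5853
packet 9: 5853 + 795 = 6648
packet 10: 6648 + 795 = 7443
packet 11: 7443 + 795 = 8238
packet 12: 8238 + 795 = 9033
packet 13: 9033 + 795 = 9828
packet 14: 9828 + 795 = 10623
packet 15: 10623 + 795 = 11418
packet 16: 11418 + 795 = 12213
packet 17: 12213 + 795 = 13008
packet 18: 13008 + 795 = 13803
packet 19: 13803 + 795 = 14598
packet 20: 14598 + 795 = 15393
packet 21: 15393 + 795 = 16188
packet 22: 16188 + 795 = 16983
packet 23: 16983 + 795 = 17778
packet 24: 17778 + 795 = 18573
packet 25: 18573 + 795 = 19368
packet 26: 19368 + 795 = 20163
packet 27: 20163 + 795 = 20958
packet 28: 20958 + 795 = 21753
packet 29: 21753 + 795 = 22548
packet 30: 22548 + 795 = 23343
packet 31: 23343 + 795 = 24138
packet 32: 24138 + 795 = 24933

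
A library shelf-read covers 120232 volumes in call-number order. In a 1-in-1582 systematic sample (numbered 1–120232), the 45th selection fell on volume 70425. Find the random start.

817

k = 1582
r = 70425 − (45−1)×1582 = 70425 − 69608 = 817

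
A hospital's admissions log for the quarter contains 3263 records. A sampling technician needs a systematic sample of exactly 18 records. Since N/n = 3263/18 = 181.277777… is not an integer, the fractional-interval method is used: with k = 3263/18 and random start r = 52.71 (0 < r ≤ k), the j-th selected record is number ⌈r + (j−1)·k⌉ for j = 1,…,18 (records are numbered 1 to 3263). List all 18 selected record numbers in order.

53, 234, 416, 597, 778, 960, 1141, 1322, 1503, 1685, 1866, 2047, 2229, 2410, 2591, 2772, 2954, 3135

j=1: r + 0k = 52.71 → ⌈·⌉ = 53
j=2: r + 1k = 233.987777… → ⌈·⌉ = 234
j=3: r + 2k = 415.265555… → ⌈·⌉ = 416
j=4: r + 3k = 596.543333… → ⌈·⌉ = 597
j=5: r + 4k = 777.821111… → ⌈·⌉ = 778
j=6: r + 5k = 959.098888… → ⌈·⌉ = 960
j=7: r + 6k = 1140.376666… → ⌈·⌉ = 1141
j=8: r + 7k = 1321.654444… → ⌈·⌉ = 1322
j=9: r + 8k = 1502.932222… → ⌈·⌉ = 1503
j=10: r + 9k = 1684.21 → ⌈·⌉ = 1685
j=11: r + 10k = 1865.487777… → ⌈·⌉ = 1866
j=12: r + 11k = 2046.765555… → ⌈·⌉ = 2047
j=13: r + 12k = 2228.043333… → ⌈·⌉ = 2229
j=14: r + 13k = 2409.321111… → ⌈·⌉ = 2410
j=15: r + 14k = 2590.598888… → ⌈·⌉ = 2591
j=16: r + 15k = 2771.876666… → ⌈·⌉ = 2772
j=17: r + 16k = 2953.154444… → ⌈·⌉ = 2954
j=18: r + 17k = 3134.432222… → ⌈·⌉ = 3135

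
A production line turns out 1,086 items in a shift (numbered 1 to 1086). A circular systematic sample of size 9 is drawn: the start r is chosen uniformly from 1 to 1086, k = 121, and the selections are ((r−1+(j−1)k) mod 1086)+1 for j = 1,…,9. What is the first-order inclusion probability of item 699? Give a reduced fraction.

For each position j, as r ranges over 1…1086 the j-th selection hits every item exactly once, so item 699 is selected for exactly 9 of the 1086 starts.
Inclusion probability = 9/1086 = 3/362.

3/362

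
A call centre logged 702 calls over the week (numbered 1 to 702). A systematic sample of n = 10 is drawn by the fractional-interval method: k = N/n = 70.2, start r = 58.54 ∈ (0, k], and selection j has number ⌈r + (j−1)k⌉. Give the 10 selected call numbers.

j=1: r + 0k = 58.54 → ⌈·⌉ = 59
j=2: r + 1k = 128.74 → ⌈·⌉ = 129
j=3: r + 2k = 198.94 → ⌈·⌉ = 199
j=4: r + 3k = 269.14 → ⌈·⌉ = 270
j=5: r + 4k = 339.34 → ⌈·⌉ = 340
j=6: r + 5k = 409.54 → ⌈·⌉ = 410
j=7: r + 6k = 479.74 → ⌈·⌉ = 480
j=8: r + 7k = 549.94 → ⌈·⌉ = 550
j=9: r + 8k = 620.14 → ⌈·⌉ = 621
j=10: r + 9k = 690.34 → ⌈·⌉ = 691

59, 129, 199, 270, 340, 410, 480, 550, 621, 691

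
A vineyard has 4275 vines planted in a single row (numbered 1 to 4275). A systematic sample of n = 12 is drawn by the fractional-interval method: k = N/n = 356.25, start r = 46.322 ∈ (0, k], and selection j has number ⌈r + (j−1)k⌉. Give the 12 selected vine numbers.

j=1: r + 0k = 46.322 → ⌈·⌉ = 47
j=2: r + 1k = 402.572 → ⌈·⌉ = 403
j=3: r + 2k = 758.822 → ⌈·⌉ = 759
j=4: r + 3k = 1115.072 → ⌈·⌉ = 1116
j=5: r + 4k = 1471.322 → ⌈·⌉ = 1472
j=6: r + 5k = 1827.572 → ⌈·⌉ = 1828
j=7: r + 6k = 2183.822 → ⌈·⌉ = 2184
j=8: r + 7k = 2540.072 → ⌈·⌉ = 2541
j=9: r + 8k = 2896.322 → ⌈·⌉ = 2897
j=10: r + 9k = 3252.572 → ⌈·⌉ = 3253
j=11: r + 10k = 3608.822 → ⌈·⌉ = 3609
j=12: r + 11k = 3965.072 → ⌈·⌉ = 3966

47, 403, 759, 1116, 1472, 1828, 2184, 2541, 2897, 3253, 3609, 3966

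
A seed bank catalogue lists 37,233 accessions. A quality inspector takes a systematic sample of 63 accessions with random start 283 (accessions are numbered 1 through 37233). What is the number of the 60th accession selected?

k = 37233/63 = 591
60th selection = r + (60−1)·k = 283 + 59×591 = 283 + 34869 = 35152

35152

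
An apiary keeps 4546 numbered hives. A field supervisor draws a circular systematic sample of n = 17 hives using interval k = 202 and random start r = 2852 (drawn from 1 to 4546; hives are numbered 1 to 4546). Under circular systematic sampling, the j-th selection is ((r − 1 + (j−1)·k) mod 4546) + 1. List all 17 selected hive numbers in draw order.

Selection 1: 2852
Selection 2: 2852 + 202 = 3054
Selection 3: 3054 + 202 = 3256
Selection 4: 3256 + 202 = 3458
Selection 5: 3458 + 202 = 3660
Selection 6: 3660 + 202 = 3862
Selection 7: 3862 + 202 = 4064
Selection 8: 4064 + 202 = 4266
Selection 9: 4266 + 202 = 4468
Selection 10: 4468 + 202 = 4670 → 4670 − 4546 = 124
Selection 11: 124 + 202 = 326
Selection 12: 326 + 202 = 528
Selection 13: 528 + 202 = 730
Selection 14: 730 + 202 = 932
Selection 15: 932 + 202 = 1134
Selection 16: 1134 + 202 = 1336
Selection 17: 1336 + 202 = 1538

2852, 3054, 3256, 3458, 3660, 3862, 4064, 4266, 4468, 124, 326, 528, 730, 932, 1134, 1336, 1538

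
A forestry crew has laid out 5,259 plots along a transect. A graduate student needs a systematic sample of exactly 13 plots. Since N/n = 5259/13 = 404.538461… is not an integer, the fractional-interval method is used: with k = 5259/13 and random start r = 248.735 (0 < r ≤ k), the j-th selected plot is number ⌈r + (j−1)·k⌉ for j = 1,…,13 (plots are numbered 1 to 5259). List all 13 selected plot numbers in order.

249, 654, 1058, 1463, 1867, 2272, 2676, 3081, 3486, 3890, 4295, 4699, 5104

j=1: r + 0k = 248.735 → ⌈·⌉ = 249
j=2: r + 1k = 653.273461… → ⌈·⌉ = 654
j=3: r + 2k = 1057.811923… → ⌈·⌉ = 1058
j=4: r + 3k = 1462.350384… → ⌈·⌉ = 1463
j=5: r + 4k = 1866.888846… → ⌈·⌉ = 1867
j=6: r + 5k = 2271.427307… → ⌈·⌉ = 2272
j=7: r + 6k = 2675.965769… → ⌈·⌉ = 2676
j=8: r + 7k = 3080.504230… → ⌈·⌉ = 3081
j=9: r + 8k = 3485.042692… → ⌈·⌉ = 3486
j=10: r + 9k = 3889.581153… → ⌈·⌉ = 3890
j=11: r + 10k = 4294.119615… → ⌈·⌉ = 4295
j=12: r + 11k = 4698.658076… → ⌈·⌉ = 4699
j=13: r + 12k = 5103.196538… → ⌈·⌉ = 5104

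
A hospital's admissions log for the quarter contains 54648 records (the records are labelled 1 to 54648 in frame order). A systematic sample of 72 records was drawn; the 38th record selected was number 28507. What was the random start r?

424

k = 54648/72 = 759
r = 28507 − (38−1)×759 = 28507 − 28083 = 424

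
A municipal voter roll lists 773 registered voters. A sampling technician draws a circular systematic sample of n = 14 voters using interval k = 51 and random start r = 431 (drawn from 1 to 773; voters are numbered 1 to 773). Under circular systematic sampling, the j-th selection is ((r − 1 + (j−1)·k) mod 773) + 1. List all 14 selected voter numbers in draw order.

Selection 1: 431
Selection 2: 431 + 51 = 482
Selection 3: 482 + 51 = 533
Selection 4: 533 + 51 = 584
Selection 5: 584 + 51 = 635
Selection 6: 635 + 51 = 686
Selection 7: 686 + 51 = 737
Selection 8: 737 + 51 = 788 → 788 − 773 = 15
Selection 9: 15 + 51 = 66
Selection 10: 66 + 51 = 117
Selection 11: 117 + 51 = 168
Selection 12: 168 + 51 = 219
Selection 13: 219 + 51 = 270
Selection 14: 270 + 51 = 321

431, 482, 533, 584, 635, 686, 737, 15, 66, 117, 168, 219, 270, 321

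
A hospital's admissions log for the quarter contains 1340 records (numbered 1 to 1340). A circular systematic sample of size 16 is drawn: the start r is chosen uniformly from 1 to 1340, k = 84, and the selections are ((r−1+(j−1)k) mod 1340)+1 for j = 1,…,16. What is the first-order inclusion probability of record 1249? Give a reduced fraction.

4/335

For each position j, as r ranges over 1…1340 the j-th selection hits every record exactly once, so record 1249 is selected for exactly 16 of the 1340 starts.
Inclusion probability = 16/1340 = 4/335.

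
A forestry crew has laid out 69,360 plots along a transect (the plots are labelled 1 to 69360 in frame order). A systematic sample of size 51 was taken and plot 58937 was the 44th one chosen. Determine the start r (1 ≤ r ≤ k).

k = 69360/51 = 1360
r = 58937 − (44−1)×1360 = 58937 − 58480 = 457

457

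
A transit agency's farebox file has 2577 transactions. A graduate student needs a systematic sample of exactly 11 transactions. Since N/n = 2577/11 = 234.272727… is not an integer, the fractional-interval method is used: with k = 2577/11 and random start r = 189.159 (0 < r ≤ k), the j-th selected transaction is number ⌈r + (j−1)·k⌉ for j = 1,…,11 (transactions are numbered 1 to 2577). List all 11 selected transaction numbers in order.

j=1: r + 0k = 189.159 → ⌈·⌉ = 190
j=2: r + 1k = 423.431727… → ⌈·⌉ = 424
j=3: r + 2k = 657.704454… → ⌈·⌉ = 658
j=4: r + 3k = 891.977181… → ⌈·⌉ = 892
j=5: r + 4k = 1126.249909… → ⌈·⌉ = 1127
j=6: r + 5k = 1360.522636… → ⌈·⌉ = 1361
j=7: r + 6k = 1594.795363… → ⌈·⌉ = 1595
j=8: r + 7k = 1829.068090… → ⌈·⌉ = 1830
j=9: r + 8k = 2063.340818… → ⌈·⌉ = 2064
j=10: r + 9k = 2297.613545… → ⌈·⌉ = 2298
j=11: r + 10k = 2531.886272… → ⌈·⌉ = 2532

190, 424, 658, 892, 1127, 1361, 1595, 1830, 2064, 2298, 2532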